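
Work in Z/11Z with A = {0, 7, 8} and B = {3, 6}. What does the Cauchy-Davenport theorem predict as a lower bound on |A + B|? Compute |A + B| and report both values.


Cauchy-Davenport: |A + B| ≥ min(p, |A| + |B| - 1) for A, B nonempty in Z/pZ.
|A| = 3, |B| = 2, p = 11.
CD lower bound = min(11, 3 + 2 - 1) = min(11, 4) = 4.
Compute A + B mod 11 directly:
a = 0: 0+3=3, 0+6=6
a = 7: 7+3=10, 7+6=2
a = 8: 8+3=0, 8+6=3
A + B = {0, 2, 3, 6, 10}, so |A + B| = 5.
Verify: 5 ≥ 4? Yes ✓.

CD lower bound = 4, actual |A + B| = 5.


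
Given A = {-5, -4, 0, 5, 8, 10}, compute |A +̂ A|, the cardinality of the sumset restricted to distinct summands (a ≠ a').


Restricted sumset: A +̂ A = {a + a' : a ∈ A, a' ∈ A, a ≠ a'}.
Equivalently, take A + A and drop any sum 2a that is achievable ONLY as a + a for a ∈ A (i.e. sums representable only with equal summands).
Enumerate pairs (a, a') with a < a' (symmetric, so each unordered pair gives one sum; this covers all a ≠ a'):
  -5 + -4 = -9
  -5 + 0 = -5
  -5 + 5 = 0
  -5 + 8 = 3
  -5 + 10 = 5
  -4 + 0 = -4
  -4 + 5 = 1
  -4 + 8 = 4
  -4 + 10 = 6
  0 + 5 = 5
  0 + 8 = 8
  0 + 10 = 10
  5 + 8 = 13
  5 + 10 = 15
  8 + 10 = 18
Collected distinct sums: {-9, -5, -4, 0, 1, 3, 4, 5, 6, 8, 10, 13, 15, 18}
|A +̂ A| = 14
(Reference bound: |A +̂ A| ≥ 2|A| - 3 for |A| ≥ 2, with |A| = 6 giving ≥ 9.)

|A +̂ A| = 14


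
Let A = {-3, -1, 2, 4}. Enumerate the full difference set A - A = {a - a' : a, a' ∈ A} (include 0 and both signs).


A - A = {a - a' : a, a' ∈ A}.
Compute a - a' for each ordered pair (a, a'):
a = -3: -3--3=0, -3--1=-2, -3-2=-5, -3-4=-7
a = -1: -1--3=2, -1--1=0, -1-2=-3, -1-4=-5
a = 2: 2--3=5, 2--1=3, 2-2=0, 2-4=-2
a = 4: 4--3=7, 4--1=5, 4-2=2, 4-4=0
Collecting distinct values (and noting 0 appears from a-a):
A - A = {-7, -5, -3, -2, 0, 2, 3, 5, 7}
|A - A| = 9

A - A = {-7, -5, -3, -2, 0, 2, 3, 5, 7}


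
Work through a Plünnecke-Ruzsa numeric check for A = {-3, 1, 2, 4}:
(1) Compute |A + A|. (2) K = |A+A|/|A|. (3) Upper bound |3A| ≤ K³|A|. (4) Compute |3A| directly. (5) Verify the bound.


|A| = 4.
Step 1: Compute A + A by enumerating all 16 pairs.
A + A = {-6, -2, -1, 1, 2, 3, 4, 5, 6, 8}, so |A + A| = 10.
Step 2: Doubling constant K = |A + A|/|A| = 10/4 = 10/4 ≈ 2.5000.
Step 3: Plünnecke-Ruzsa gives |3A| ≤ K³·|A| = (2.5000)³ · 4 ≈ 62.5000.
Step 4: Compute 3A = A + A + A directly by enumerating all triples (a,b,c) ∈ A³; |3A| = 17.
Step 5: Check 17 ≤ 62.5000? Yes ✓.

K = 10/4, Plünnecke-Ruzsa bound K³|A| ≈ 62.5000, |3A| = 17, inequality holds.


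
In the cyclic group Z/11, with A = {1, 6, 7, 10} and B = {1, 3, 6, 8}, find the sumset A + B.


Work in Z/11Z: reduce every sum a + b modulo 11.
Enumerate all 16 pairs:
a = 1: 1+1=2, 1+3=4, 1+6=7, 1+8=9
a = 6: 6+1=7, 6+3=9, 6+6=1, 6+8=3
a = 7: 7+1=8, 7+3=10, 7+6=2, 7+8=4
a = 10: 10+1=0, 10+3=2, 10+6=5, 10+8=7
Distinct residues collected: {0, 1, 2, 3, 4, 5, 7, 8, 9, 10}
|A + B| = 10 (out of 11 total residues).

A + B = {0, 1, 2, 3, 4, 5, 7, 8, 9, 10}


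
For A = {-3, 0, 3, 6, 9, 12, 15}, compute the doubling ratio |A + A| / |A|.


|A| = 7.
Compute A + A by enumerating all 49 pairs.
A + A = {-6, -3, 0, 3, 6, 9, 12, 15, 18, 21, 24, 27, 30}, so |A + A| = 13.
K = |A + A| / |A| = 13/7 (already in lowest terms) ≈ 1.8571.
Reference: AP of size 7 gives K = 13/7 ≈ 1.8571; a fully generic set of size 7 gives K ≈ 4.0000.

|A| = 7, |A + A| = 13, K = 13/7.


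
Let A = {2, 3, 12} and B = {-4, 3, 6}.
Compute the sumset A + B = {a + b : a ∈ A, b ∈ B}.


A + B = {a + b : a ∈ A, b ∈ B}.
Enumerate all |A|·|B| = 3·3 = 9 pairs (a, b) and collect distinct sums.
a = 2: 2+-4=-2, 2+3=5, 2+6=8
a = 3: 3+-4=-1, 3+3=6, 3+6=9
a = 12: 12+-4=8, 12+3=15, 12+6=18
Collecting distinct sums: A + B = {-2, -1, 5, 6, 8, 9, 15, 18}
|A + B| = 8

A + B = {-2, -1, 5, 6, 8, 9, 15, 18}


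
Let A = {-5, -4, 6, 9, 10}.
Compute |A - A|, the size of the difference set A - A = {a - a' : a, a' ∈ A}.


A - A = {a - a' : a, a' ∈ A}; |A| = 5.
Bounds: 2|A|-1 ≤ |A - A| ≤ |A|² - |A| + 1, i.e. 9 ≤ |A - A| ≤ 21.
Note: 0 ∈ A - A always (from a - a). The set is symmetric: if d ∈ A - A then -d ∈ A - A.
Enumerate nonzero differences d = a - a' with a > a' (then include -d):
Positive differences: {1, 3, 4, 10, 11, 13, 14, 15}
Full difference set: {0} ∪ (positive diffs) ∪ (negative diffs).
|A - A| = 1 + 2·8 = 17 (matches direct enumeration: 17).

|A - A| = 17


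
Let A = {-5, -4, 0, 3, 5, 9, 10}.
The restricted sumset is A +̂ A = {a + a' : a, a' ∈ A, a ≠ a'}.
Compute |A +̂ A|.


Restricted sumset: A +̂ A = {a + a' : a ∈ A, a' ∈ A, a ≠ a'}.
Equivalently, take A + A and drop any sum 2a that is achievable ONLY as a + a for a ∈ A (i.e. sums representable only with equal summands).
Enumerate pairs (a, a') with a < a' (symmetric, so each unordered pair gives one sum; this covers all a ≠ a'):
  -5 + -4 = -9
  -5 + 0 = -5
  -5 + 3 = -2
  -5 + 5 = 0
  -5 + 9 = 4
  -5 + 10 = 5
  -4 + 0 = -4
  -4 + 3 = -1
  -4 + 5 = 1
  -4 + 9 = 5
  -4 + 10 = 6
  0 + 3 = 3
  0 + 5 = 5
  0 + 9 = 9
  0 + 10 = 10
  3 + 5 = 8
  3 + 9 = 12
  3 + 10 = 13
  5 + 9 = 14
  5 + 10 = 15
  9 + 10 = 19
Collected distinct sums: {-9, -5, -4, -2, -1, 0, 1, 3, 4, 5, 6, 8, 9, 10, 12, 13, 14, 15, 19}
|A +̂ A| = 19
(Reference bound: |A +̂ A| ≥ 2|A| - 3 for |A| ≥ 2, with |A| = 7 giving ≥ 11.)

|A +̂ A| = 19


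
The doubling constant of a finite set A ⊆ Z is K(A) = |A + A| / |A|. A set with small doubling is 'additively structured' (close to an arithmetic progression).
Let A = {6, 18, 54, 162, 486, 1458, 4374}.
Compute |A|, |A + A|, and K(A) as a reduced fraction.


|A| = 7.
Compute A + A by enumerating all 49 pairs.
A + A = {12, 24, 36, 60, 72, 108, 168, 180, 216, 324, 492, 504, 540, 648, 972, 1464, 1476, 1512, 1620, 1944, 2916, 4380, 4392, 4428, 4536, 4860, 5832, 8748}, so |A + A| = 28.
K = |A + A| / |A| = 28/7 = 4/1 ≈ 4.0000.
Reference: AP of size 7 gives K = 13/7 ≈ 1.8571; a fully generic set of size 7 gives K ≈ 4.0000.

|A| = 7, |A + A| = 28, K = 28/7 = 4/1.


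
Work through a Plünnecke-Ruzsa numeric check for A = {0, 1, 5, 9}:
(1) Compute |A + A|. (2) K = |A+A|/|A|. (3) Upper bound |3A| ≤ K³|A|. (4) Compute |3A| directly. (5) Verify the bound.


|A| = 4.
Step 1: Compute A + A by enumerating all 16 pairs.
A + A = {0, 1, 2, 5, 6, 9, 10, 14, 18}, so |A + A| = 9.
Step 2: Doubling constant K = |A + A|/|A| = 9/4 = 9/4 ≈ 2.2500.
Step 3: Plünnecke-Ruzsa gives |3A| ≤ K³·|A| = (2.2500)³ · 4 ≈ 45.5625.
Step 4: Compute 3A = A + A + A directly by enumerating all triples (a,b,c) ∈ A³; |3A| = 16.
Step 5: Check 16 ≤ 45.5625? Yes ✓.

K = 9/4, Plünnecke-Ruzsa bound K³|A| ≈ 45.5625, |3A| = 16, inequality holds.


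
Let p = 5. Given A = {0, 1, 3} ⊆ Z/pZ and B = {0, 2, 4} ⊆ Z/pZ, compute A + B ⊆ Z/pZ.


Work in Z/5Z: reduce every sum a + b modulo 5.
Enumerate all 9 pairs:
a = 0: 0+0=0, 0+2=2, 0+4=4
a = 1: 1+0=1, 1+2=3, 1+4=0
a = 3: 3+0=3, 3+2=0, 3+4=2
Distinct residues collected: {0, 1, 2, 3, 4}
|A + B| = 5 (out of 5 total residues).

A + B = {0, 1, 2, 3, 4}


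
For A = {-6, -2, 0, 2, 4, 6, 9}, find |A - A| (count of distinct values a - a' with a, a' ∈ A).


A - A = {a - a' : a, a' ∈ A}; |A| = 7.
Bounds: 2|A|-1 ≤ |A - A| ≤ |A|² - |A| + 1, i.e. 13 ≤ |A - A| ≤ 43.
Note: 0 ∈ A - A always (from a - a). The set is symmetric: if d ∈ A - A then -d ∈ A - A.
Enumerate nonzero differences d = a - a' with a > a' (then include -d):
Positive differences: {2, 3, 4, 5, 6, 7, 8, 9, 10, 11, 12, 15}
Full difference set: {0} ∪ (positive diffs) ∪ (negative diffs).
|A - A| = 1 + 2·12 = 25 (matches direct enumeration: 25).

|A - A| = 25


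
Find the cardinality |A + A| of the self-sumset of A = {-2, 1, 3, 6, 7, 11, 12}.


A + A = {a + a' : a, a' ∈ A}; |A| = 7.
General bounds: 2|A| - 1 ≤ |A + A| ≤ |A|(|A|+1)/2, i.e. 13 ≤ |A + A| ≤ 28.
Lower bound 2|A|-1 is attained iff A is an arithmetic progression.
Enumerate sums a + a' for a ≤ a' (symmetric, so this suffices):
a = -2: -2+-2=-4, -2+1=-1, -2+3=1, -2+6=4, -2+7=5, -2+11=9, -2+12=10
a = 1: 1+1=2, 1+3=4, 1+6=7, 1+7=8, 1+11=12, 1+12=13
a = 3: 3+3=6, 3+6=9, 3+7=10, 3+11=14, 3+12=15
a = 6: 6+6=12, 6+7=13, 6+11=17, 6+12=18
a = 7: 7+7=14, 7+11=18, 7+12=19
a = 11: 11+11=22, 11+12=23
a = 12: 12+12=24
Distinct sums: {-4, -1, 1, 2, 4, 5, 6, 7, 8, 9, 10, 12, 13, 14, 15, 17, 18, 19, 22, 23, 24}
|A + A| = 21

|A + A| = 21


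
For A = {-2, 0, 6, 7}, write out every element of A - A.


A - A = {a - a' : a, a' ∈ A}.
Compute a - a' for each ordered pair (a, a'):
a = -2: -2--2=0, -2-0=-2, -2-6=-8, -2-7=-9
a = 0: 0--2=2, 0-0=0, 0-6=-6, 0-7=-7
a = 6: 6--2=8, 6-0=6, 6-6=0, 6-7=-1
a = 7: 7--2=9, 7-0=7, 7-6=1, 7-7=0
Collecting distinct values (and noting 0 appears from a-a):
A - A = {-9, -8, -7, -6, -2, -1, 0, 1, 2, 6, 7, 8, 9}
|A - A| = 13

A - A = {-9, -8, -7, -6, -2, -1, 0, 1, 2, 6, 7, 8, 9}


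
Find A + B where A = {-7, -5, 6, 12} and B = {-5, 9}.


A + B = {a + b : a ∈ A, b ∈ B}.
Enumerate all |A|·|B| = 4·2 = 8 pairs (a, b) and collect distinct sums.
a = -7: -7+-5=-12, -7+9=2
a = -5: -5+-5=-10, -5+9=4
a = 6: 6+-5=1, 6+9=15
a = 12: 12+-5=7, 12+9=21
Collecting distinct sums: A + B = {-12, -10, 1, 2, 4, 7, 15, 21}
|A + B| = 8

A + B = {-12, -10, 1, 2, 4, 7, 15, 21}


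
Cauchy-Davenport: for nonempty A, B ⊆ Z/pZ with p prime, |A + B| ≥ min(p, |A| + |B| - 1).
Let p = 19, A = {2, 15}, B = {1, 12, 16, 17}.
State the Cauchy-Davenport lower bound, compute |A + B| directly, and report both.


Cauchy-Davenport: |A + B| ≥ min(p, |A| + |B| - 1) for A, B nonempty in Z/pZ.
|A| = 2, |B| = 4, p = 19.
CD lower bound = min(19, 2 + 4 - 1) = min(19, 5) = 5.
Compute A + B mod 19 directly:
a = 2: 2+1=3, 2+12=14, 2+16=18, 2+17=0
a = 15: 15+1=16, 15+12=8, 15+16=12, 15+17=13
A + B = {0, 3, 8, 12, 13, 14, 16, 18}, so |A + B| = 8.
Verify: 8 ≥ 5? Yes ✓.

CD lower bound = 5, actual |A + B| = 8.


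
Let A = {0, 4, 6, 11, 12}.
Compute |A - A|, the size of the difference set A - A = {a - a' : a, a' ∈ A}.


A - A = {a - a' : a, a' ∈ A}; |A| = 5.
Bounds: 2|A|-1 ≤ |A - A| ≤ |A|² - |A| + 1, i.e. 9 ≤ |A - A| ≤ 21.
Note: 0 ∈ A - A always (from a - a). The set is symmetric: if d ∈ A - A then -d ∈ A - A.
Enumerate nonzero differences d = a - a' with a > a' (then include -d):
Positive differences: {1, 2, 4, 5, 6, 7, 8, 11, 12}
Full difference set: {0} ∪ (positive diffs) ∪ (negative diffs).
|A - A| = 1 + 2·9 = 19 (matches direct enumeration: 19).

|A - A| = 19


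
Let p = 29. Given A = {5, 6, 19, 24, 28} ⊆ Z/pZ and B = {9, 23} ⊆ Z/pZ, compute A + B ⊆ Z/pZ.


Work in Z/29Z: reduce every sum a + b modulo 29.
Enumerate all 10 pairs:
a = 5: 5+9=14, 5+23=28
a = 6: 6+9=15, 6+23=0
a = 19: 19+9=28, 19+23=13
a = 24: 24+9=4, 24+23=18
a = 28: 28+9=8, 28+23=22
Distinct residues collected: {0, 4, 8, 13, 14, 15, 18, 22, 28}
|A + B| = 9 (out of 29 total residues).

A + B = {0, 4, 8, 13, 14, 15, 18, 22, 28}


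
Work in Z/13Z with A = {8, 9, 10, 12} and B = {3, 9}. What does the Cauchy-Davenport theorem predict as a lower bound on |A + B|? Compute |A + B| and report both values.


Cauchy-Davenport: |A + B| ≥ min(p, |A| + |B| - 1) for A, B nonempty in Z/pZ.
|A| = 4, |B| = 2, p = 13.
CD lower bound = min(13, 4 + 2 - 1) = min(13, 5) = 5.
Compute A + B mod 13 directly:
a = 8: 8+3=11, 8+9=4
a = 9: 9+3=12, 9+9=5
a = 10: 10+3=0, 10+9=6
a = 12: 12+3=2, 12+9=8
A + B = {0, 2, 4, 5, 6, 8, 11, 12}, so |A + B| = 8.
Verify: 8 ≥ 5? Yes ✓.

CD lower bound = 5, actual |A + B| = 8.


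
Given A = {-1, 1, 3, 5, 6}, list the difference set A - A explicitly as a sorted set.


A - A = {a - a' : a, a' ∈ A}.
Compute a - a' for each ordered pair (a, a'):
a = -1: -1--1=0, -1-1=-2, -1-3=-4, -1-5=-6, -1-6=-7
a = 1: 1--1=2, 1-1=0, 1-3=-2, 1-5=-4, 1-6=-5
a = 3: 3--1=4, 3-1=2, 3-3=0, 3-5=-2, 3-6=-3
a = 5: 5--1=6, 5-1=4, 5-3=2, 5-5=0, 5-6=-1
a = 6: 6--1=7, 6-1=5, 6-3=3, 6-5=1, 6-6=0
Collecting distinct values (and noting 0 appears from a-a):
A - A = {-7, -6, -5, -4, -3, -2, -1, 0, 1, 2, 3, 4, 5, 6, 7}
|A - A| = 15

A - A = {-7, -6, -5, -4, -3, -2, -1, 0, 1, 2, 3, 4, 5, 6, 7}


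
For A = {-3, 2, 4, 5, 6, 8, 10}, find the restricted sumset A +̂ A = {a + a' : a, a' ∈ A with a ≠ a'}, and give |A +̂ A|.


Restricted sumset: A +̂ A = {a + a' : a ∈ A, a' ∈ A, a ≠ a'}.
Equivalently, take A + A and drop any sum 2a that is achievable ONLY as a + a for a ∈ A (i.e. sums representable only with equal summands).
Enumerate pairs (a, a') with a < a' (symmetric, so each unordered pair gives one sum; this covers all a ≠ a'):
  -3 + 2 = -1
  -3 + 4 = 1
  -3 + 5 = 2
  -3 + 6 = 3
  -3 + 8 = 5
  -3 + 10 = 7
  2 + 4 = 6
  2 + 5 = 7
  2 + 6 = 8
  2 + 8 = 10
  2 + 10 = 12
  4 + 5 = 9
  4 + 6 = 10
  4 + 8 = 12
  4 + 10 = 14
  5 + 6 = 11
  5 + 8 = 13
  5 + 10 = 15
  6 + 8 = 14
  6 + 10 = 16
  8 + 10 = 18
Collected distinct sums: {-1, 1, 2, 3, 5, 6, 7, 8, 9, 10, 11, 12, 13, 14, 15, 16, 18}
|A +̂ A| = 17
(Reference bound: |A +̂ A| ≥ 2|A| - 3 for |A| ≥ 2, with |A| = 7 giving ≥ 11.)

|A +̂ A| = 17


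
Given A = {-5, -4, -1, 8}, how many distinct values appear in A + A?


A + A = {a + a' : a, a' ∈ A}; |A| = 4.
General bounds: 2|A| - 1 ≤ |A + A| ≤ |A|(|A|+1)/2, i.e. 7 ≤ |A + A| ≤ 10.
Lower bound 2|A|-1 is attained iff A is an arithmetic progression.
Enumerate sums a + a' for a ≤ a' (symmetric, so this suffices):
a = -5: -5+-5=-10, -5+-4=-9, -5+-1=-6, -5+8=3
a = -4: -4+-4=-8, -4+-1=-5, -4+8=4
a = -1: -1+-1=-2, -1+8=7
a = 8: 8+8=16
Distinct sums: {-10, -9, -8, -6, -5, -2, 3, 4, 7, 16}
|A + A| = 10

|A + A| = 10


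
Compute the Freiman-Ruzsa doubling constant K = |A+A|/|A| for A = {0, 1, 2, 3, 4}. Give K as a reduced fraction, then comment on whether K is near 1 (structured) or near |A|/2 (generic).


|A| = 5.
Compute A + A by enumerating all 25 pairs.
A + A = {0, 1, 2, 3, 4, 5, 6, 7, 8}, so |A + A| = 9.
K = |A + A| / |A| = 9/5 (already in lowest terms) ≈ 1.8000.
Reference: AP of size 5 gives K = 9/5 ≈ 1.8000; a fully generic set of size 5 gives K ≈ 3.0000.

|A| = 5, |A + A| = 9, K = 9/5.


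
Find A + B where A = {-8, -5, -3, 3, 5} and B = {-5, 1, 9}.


A + B = {a + b : a ∈ A, b ∈ B}.
Enumerate all |A|·|B| = 5·3 = 15 pairs (a, b) and collect distinct sums.
a = -8: -8+-5=-13, -8+1=-7, -8+9=1
a = -5: -5+-5=-10, -5+1=-4, -5+9=4
a = -3: -3+-5=-8, -3+1=-2, -3+9=6
a = 3: 3+-5=-2, 3+1=4, 3+9=12
a = 5: 5+-5=0, 5+1=6, 5+9=14
Collecting distinct sums: A + B = {-13, -10, -8, -7, -4, -2, 0, 1, 4, 6, 12, 14}
|A + B| = 12

A + B = {-13, -10, -8, -7, -4, -2, 0, 1, 4, 6, 12, 14}


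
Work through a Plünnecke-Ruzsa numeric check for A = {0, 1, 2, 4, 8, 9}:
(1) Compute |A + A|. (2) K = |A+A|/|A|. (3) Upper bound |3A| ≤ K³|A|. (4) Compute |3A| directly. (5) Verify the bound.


|A| = 6.
Step 1: Compute A + A by enumerating all 36 pairs.
A + A = {0, 1, 2, 3, 4, 5, 6, 8, 9, 10, 11, 12, 13, 16, 17, 18}, so |A + A| = 16.
Step 2: Doubling constant K = |A + A|/|A| = 16/6 = 16/6 ≈ 2.6667.
Step 3: Plünnecke-Ruzsa gives |3A| ≤ K³·|A| = (2.6667)³ · 6 ≈ 113.7778.
Step 4: Compute 3A = A + A + A directly by enumerating all triples (a,b,c) ∈ A³; |3A| = 27.
Step 5: Check 27 ≤ 113.7778? Yes ✓.

K = 16/6, Plünnecke-Ruzsa bound K³|A| ≈ 113.7778, |3A| = 27, inequality holds.


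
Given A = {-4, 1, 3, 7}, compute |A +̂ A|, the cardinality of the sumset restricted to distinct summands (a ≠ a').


Restricted sumset: A +̂ A = {a + a' : a ∈ A, a' ∈ A, a ≠ a'}.
Equivalently, take A + A and drop any sum 2a that is achievable ONLY as a + a for a ∈ A (i.e. sums representable only with equal summands).
Enumerate pairs (a, a') with a < a' (symmetric, so each unordered pair gives one sum; this covers all a ≠ a'):
  -4 + 1 = -3
  -4 + 3 = -1
  -4 + 7 = 3
  1 + 3 = 4
  1 + 7 = 8
  3 + 7 = 10
Collected distinct sums: {-3, -1, 3, 4, 8, 10}
|A +̂ A| = 6
(Reference bound: |A +̂ A| ≥ 2|A| - 3 for |A| ≥ 2, with |A| = 4 giving ≥ 5.)

|A +̂ A| = 6


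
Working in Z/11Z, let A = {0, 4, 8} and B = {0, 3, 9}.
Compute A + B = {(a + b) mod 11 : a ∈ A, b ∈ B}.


Work in Z/11Z: reduce every sum a + b modulo 11.
Enumerate all 9 pairs:
a = 0: 0+0=0, 0+3=3, 0+9=9
a = 4: 4+0=4, 4+3=7, 4+9=2
a = 8: 8+0=8, 8+3=0, 8+9=6
Distinct residues collected: {0, 2, 3, 4, 6, 7, 8, 9}
|A + B| = 8 (out of 11 total residues).

A + B = {0, 2, 3, 4, 6, 7, 8, 9}


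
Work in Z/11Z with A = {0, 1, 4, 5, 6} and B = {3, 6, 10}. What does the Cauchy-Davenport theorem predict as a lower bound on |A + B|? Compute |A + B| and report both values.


Cauchy-Davenport: |A + B| ≥ min(p, |A| + |B| - 1) for A, B nonempty in Z/pZ.
|A| = 5, |B| = 3, p = 11.
CD lower bound = min(11, 5 + 3 - 1) = min(11, 7) = 7.
Compute A + B mod 11 directly:
a = 0: 0+3=3, 0+6=6, 0+10=10
a = 1: 1+3=4, 1+6=7, 1+10=0
a = 4: 4+3=7, 4+6=10, 4+10=3
a = 5: 5+3=8, 5+6=0, 5+10=4
a = 6: 6+3=9, 6+6=1, 6+10=5
A + B = {0, 1, 3, 4, 5, 6, 7, 8, 9, 10}, so |A + B| = 10.
Verify: 10 ≥ 7? Yes ✓.

CD lower bound = 7, actual |A + B| = 10.


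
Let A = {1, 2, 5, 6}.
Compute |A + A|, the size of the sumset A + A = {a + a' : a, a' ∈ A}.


A + A = {a + a' : a, a' ∈ A}; |A| = 4.
General bounds: 2|A| - 1 ≤ |A + A| ≤ |A|(|A|+1)/2, i.e. 7 ≤ |A + A| ≤ 10.
Lower bound 2|A|-1 is attained iff A is an arithmetic progression.
Enumerate sums a + a' for a ≤ a' (symmetric, so this suffices):
a = 1: 1+1=2, 1+2=3, 1+5=6, 1+6=7
a = 2: 2+2=4, 2+5=7, 2+6=8
a = 5: 5+5=10, 5+6=11
a = 6: 6+6=12
Distinct sums: {2, 3, 4, 6, 7, 8, 10, 11, 12}
|A + A| = 9

|A + A| = 9


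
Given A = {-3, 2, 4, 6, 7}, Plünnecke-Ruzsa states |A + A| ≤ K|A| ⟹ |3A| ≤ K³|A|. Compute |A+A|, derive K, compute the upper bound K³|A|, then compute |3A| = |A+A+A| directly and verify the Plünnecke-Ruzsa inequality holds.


|A| = 5.
Step 1: Compute A + A by enumerating all 25 pairs.
A + A = {-6, -1, 1, 3, 4, 6, 8, 9, 10, 11, 12, 13, 14}, so |A + A| = 13.
Step 2: Doubling constant K = |A + A|/|A| = 13/5 = 13/5 ≈ 2.6000.
Step 3: Plünnecke-Ruzsa gives |3A| ≤ K³·|A| = (2.6000)³ · 5 ≈ 87.8800.
Step 4: Compute 3A = A + A + A directly by enumerating all triples (a,b,c) ∈ A³; |3A| = 23.
Step 5: Check 23 ≤ 87.8800? Yes ✓.

K = 13/5, Plünnecke-Ruzsa bound K³|A| ≈ 87.8800, |3A| = 23, inequality holds.


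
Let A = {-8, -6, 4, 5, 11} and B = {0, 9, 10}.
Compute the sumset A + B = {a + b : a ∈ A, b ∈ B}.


A + B = {a + b : a ∈ A, b ∈ B}.
Enumerate all |A|·|B| = 5·3 = 15 pairs (a, b) and collect distinct sums.
a = -8: -8+0=-8, -8+9=1, -8+10=2
a = -6: -6+0=-6, -6+9=3, -6+10=4
a = 4: 4+0=4, 4+9=13, 4+10=14
a = 5: 5+0=5, 5+9=14, 5+10=15
a = 11: 11+0=11, 11+9=20, 11+10=21
Collecting distinct sums: A + B = {-8, -6, 1, 2, 3, 4, 5, 11, 13, 14, 15, 20, 21}
|A + B| = 13

A + B = {-8, -6, 1, 2, 3, 4, 5, 11, 13, 14, 15, 20, 21}


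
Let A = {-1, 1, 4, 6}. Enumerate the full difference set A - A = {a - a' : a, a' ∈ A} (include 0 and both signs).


A - A = {a - a' : a, a' ∈ A}.
Compute a - a' for each ordered pair (a, a'):
a = -1: -1--1=0, -1-1=-2, -1-4=-5, -1-6=-7
a = 1: 1--1=2, 1-1=0, 1-4=-3, 1-6=-5
a = 4: 4--1=5, 4-1=3, 4-4=0, 4-6=-2
a = 6: 6--1=7, 6-1=5, 6-4=2, 6-6=0
Collecting distinct values (and noting 0 appears from a-a):
A - A = {-7, -5, -3, -2, 0, 2, 3, 5, 7}
|A - A| = 9

A - A = {-7, -5, -3, -2, 0, 2, 3, 5, 7}


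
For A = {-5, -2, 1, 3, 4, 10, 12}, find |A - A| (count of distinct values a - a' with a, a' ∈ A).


A - A = {a - a' : a, a' ∈ A}; |A| = 7.
Bounds: 2|A|-1 ≤ |A - A| ≤ |A|² - |A| + 1, i.e. 13 ≤ |A - A| ≤ 43.
Note: 0 ∈ A - A always (from a - a). The set is symmetric: if d ∈ A - A then -d ∈ A - A.
Enumerate nonzero differences d = a - a' with a > a' (then include -d):
Positive differences: {1, 2, 3, 5, 6, 7, 8, 9, 11, 12, 14, 15, 17}
Full difference set: {0} ∪ (positive diffs) ∪ (negative diffs).
|A - A| = 1 + 2·13 = 27 (matches direct enumeration: 27).

|A - A| = 27


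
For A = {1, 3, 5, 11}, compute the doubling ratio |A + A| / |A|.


|A| = 4.
Compute A + A by enumerating all 16 pairs.
A + A = {2, 4, 6, 8, 10, 12, 14, 16, 22}, so |A + A| = 9.
K = |A + A| / |A| = 9/4 (already in lowest terms) ≈ 2.2500.
Reference: AP of size 4 gives K = 7/4 ≈ 1.7500; a fully generic set of size 4 gives K ≈ 2.5000.

|A| = 4, |A + A| = 9, K = 9/4.


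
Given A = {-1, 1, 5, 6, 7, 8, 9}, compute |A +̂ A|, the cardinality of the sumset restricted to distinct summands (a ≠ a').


Restricted sumset: A +̂ A = {a + a' : a ∈ A, a' ∈ A, a ≠ a'}.
Equivalently, take A + A and drop any sum 2a that is achievable ONLY as a + a for a ∈ A (i.e. sums representable only with equal summands).
Enumerate pairs (a, a') with a < a' (symmetric, so each unordered pair gives one sum; this covers all a ≠ a'):
  -1 + 1 = 0
  -1 + 5 = 4
  -1 + 6 = 5
  -1 + 7 = 6
  -1 + 8 = 7
  -1 + 9 = 8
  1 + 5 = 6
  1 + 6 = 7
  1 + 7 = 8
  1 + 8 = 9
  1 + 9 = 10
  5 + 6 = 11
  5 + 7 = 12
  5 + 8 = 13
  5 + 9 = 14
  6 + 7 = 13
  6 + 8 = 14
  6 + 9 = 15
  7 + 8 = 15
  7 + 9 = 16
  8 + 9 = 17
Collected distinct sums: {0, 4, 5, 6, 7, 8, 9, 10, 11, 12, 13, 14, 15, 16, 17}
|A +̂ A| = 15
(Reference bound: |A +̂ A| ≥ 2|A| - 3 for |A| ≥ 2, with |A| = 7 giving ≥ 11.)

|A +̂ A| = 15


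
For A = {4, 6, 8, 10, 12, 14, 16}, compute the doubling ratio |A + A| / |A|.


|A| = 7.
Compute A + A by enumerating all 49 pairs.
A + A = {8, 10, 12, 14, 16, 18, 20, 22, 24, 26, 28, 30, 32}, so |A + A| = 13.
K = |A + A| / |A| = 13/7 (already in lowest terms) ≈ 1.8571.
Reference: AP of size 7 gives K = 13/7 ≈ 1.8571; a fully generic set of size 7 gives K ≈ 4.0000.

|A| = 7, |A + A| = 13, K = 13/7.


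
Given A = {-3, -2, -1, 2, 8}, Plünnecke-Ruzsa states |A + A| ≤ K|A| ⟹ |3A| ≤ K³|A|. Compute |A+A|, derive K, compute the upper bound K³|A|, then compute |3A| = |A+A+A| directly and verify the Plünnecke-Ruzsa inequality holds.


|A| = 5.
Step 1: Compute A + A by enumerating all 25 pairs.
A + A = {-6, -5, -4, -3, -2, -1, 0, 1, 4, 5, 6, 7, 10, 16}, so |A + A| = 14.
Step 2: Doubling constant K = |A + A|/|A| = 14/5 = 14/5 ≈ 2.8000.
Step 3: Plünnecke-Ruzsa gives |3A| ≤ K³·|A| = (2.8000)³ · 5 ≈ 109.7600.
Step 4: Compute 3A = A + A + A directly by enumerating all triples (a,b,c) ∈ A³; |3A| = 25.
Step 5: Check 25 ≤ 109.7600? Yes ✓.

K = 14/5, Plünnecke-Ruzsa bound K³|A| ≈ 109.7600, |3A| = 25, inequality holds.


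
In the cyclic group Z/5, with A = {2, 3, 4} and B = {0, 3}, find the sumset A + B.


Work in Z/5Z: reduce every sum a + b modulo 5.
Enumerate all 6 pairs:
a = 2: 2+0=2, 2+3=0
a = 3: 3+0=3, 3+3=1
a = 4: 4+0=4, 4+3=2
Distinct residues collected: {0, 1, 2, 3, 4}
|A + B| = 5 (out of 5 total residues).

A + B = {0, 1, 2, 3, 4}


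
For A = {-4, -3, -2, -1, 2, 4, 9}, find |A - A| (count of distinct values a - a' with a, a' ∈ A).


A - A = {a - a' : a, a' ∈ A}; |A| = 7.
Bounds: 2|A|-1 ≤ |A - A| ≤ |A|² - |A| + 1, i.e. 13 ≤ |A - A| ≤ 43.
Note: 0 ∈ A - A always (from a - a). The set is symmetric: if d ∈ A - A then -d ∈ A - A.
Enumerate nonzero differences d = a - a' with a > a' (then include -d):
Positive differences: {1, 2, 3, 4, 5, 6, 7, 8, 10, 11, 12, 13}
Full difference set: {0} ∪ (positive diffs) ∪ (negative diffs).
|A - A| = 1 + 2·12 = 25 (matches direct enumeration: 25).

|A - A| = 25


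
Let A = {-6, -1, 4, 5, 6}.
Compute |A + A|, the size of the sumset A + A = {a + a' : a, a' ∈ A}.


A + A = {a + a' : a, a' ∈ A}; |A| = 5.
General bounds: 2|A| - 1 ≤ |A + A| ≤ |A|(|A|+1)/2, i.e. 9 ≤ |A + A| ≤ 15.
Lower bound 2|A|-1 is attained iff A is an arithmetic progression.
Enumerate sums a + a' for a ≤ a' (symmetric, so this suffices):
a = -6: -6+-6=-12, -6+-1=-7, -6+4=-2, -6+5=-1, -6+6=0
a = -1: -1+-1=-2, -1+4=3, -1+5=4, -1+6=5
a = 4: 4+4=8, 4+5=9, 4+6=10
a = 5: 5+5=10, 5+6=11
a = 6: 6+6=12
Distinct sums: {-12, -7, -2, -1, 0, 3, 4, 5, 8, 9, 10, 11, 12}
|A + A| = 13

|A + A| = 13


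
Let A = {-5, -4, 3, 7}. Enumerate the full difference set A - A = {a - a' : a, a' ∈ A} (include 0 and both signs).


A - A = {a - a' : a, a' ∈ A}.
Compute a - a' for each ordered pair (a, a'):
a = -5: -5--5=0, -5--4=-1, -5-3=-8, -5-7=-12
a = -4: -4--5=1, -4--4=0, -4-3=-7, -4-7=-11
a = 3: 3--5=8, 3--4=7, 3-3=0, 3-7=-4
a = 7: 7--5=12, 7--4=11, 7-3=4, 7-7=0
Collecting distinct values (and noting 0 appears from a-a):
A - A = {-12, -11, -8, -7, -4, -1, 0, 1, 4, 7, 8, 11, 12}
|A - A| = 13

A - A = {-12, -11, -8, -7, -4, -1, 0, 1, 4, 7, 8, 11, 12}


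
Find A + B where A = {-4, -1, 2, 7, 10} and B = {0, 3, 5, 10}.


A + B = {a + b : a ∈ A, b ∈ B}.
Enumerate all |A|·|B| = 5·4 = 20 pairs (a, b) and collect distinct sums.
a = -4: -4+0=-4, -4+3=-1, -4+5=1, -4+10=6
a = -1: -1+0=-1, -1+3=2, -1+5=4, -1+10=9
a = 2: 2+0=2, 2+3=5, 2+5=7, 2+10=12
a = 7: 7+0=7, 7+3=10, 7+5=12, 7+10=17
a = 10: 10+0=10, 10+3=13, 10+5=15, 10+10=20
Collecting distinct sums: A + B = {-4, -1, 1, 2, 4, 5, 6, 7, 9, 10, 12, 13, 15, 17, 20}
|A + B| = 15

A + B = {-4, -1, 1, 2, 4, 5, 6, 7, 9, 10, 12, 13, 15, 17, 20}


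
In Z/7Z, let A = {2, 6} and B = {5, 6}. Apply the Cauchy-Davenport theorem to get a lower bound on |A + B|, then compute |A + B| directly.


Cauchy-Davenport: |A + B| ≥ min(p, |A| + |B| - 1) for A, B nonempty in Z/pZ.
|A| = 2, |B| = 2, p = 7.
CD lower bound = min(7, 2 + 2 - 1) = min(7, 3) = 3.
Compute A + B mod 7 directly:
a = 2: 2+5=0, 2+6=1
a = 6: 6+5=4, 6+6=5
A + B = {0, 1, 4, 5}, so |A + B| = 4.
Verify: 4 ≥ 3? Yes ✓.

CD lower bound = 3, actual |A + B| = 4.


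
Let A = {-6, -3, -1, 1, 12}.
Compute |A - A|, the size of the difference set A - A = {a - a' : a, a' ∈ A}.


A - A = {a - a' : a, a' ∈ A}; |A| = 5.
Bounds: 2|A|-1 ≤ |A - A| ≤ |A|² - |A| + 1, i.e. 9 ≤ |A - A| ≤ 21.
Note: 0 ∈ A - A always (from a - a). The set is symmetric: if d ∈ A - A then -d ∈ A - A.
Enumerate nonzero differences d = a - a' with a > a' (then include -d):
Positive differences: {2, 3, 4, 5, 7, 11, 13, 15, 18}
Full difference set: {0} ∪ (positive diffs) ∪ (negative diffs).
|A - A| = 1 + 2·9 = 19 (matches direct enumeration: 19).

|A - A| = 19


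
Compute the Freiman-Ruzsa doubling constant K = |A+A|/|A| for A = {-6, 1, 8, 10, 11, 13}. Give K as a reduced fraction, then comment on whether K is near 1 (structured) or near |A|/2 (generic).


|A| = 6.
Compute A + A by enumerating all 36 pairs.
A + A = {-12, -5, 2, 4, 5, 7, 9, 11, 12, 14, 16, 18, 19, 20, 21, 22, 23, 24, 26}, so |A + A| = 19.
K = |A + A| / |A| = 19/6 (already in lowest terms) ≈ 3.1667.
Reference: AP of size 6 gives K = 11/6 ≈ 1.8333; a fully generic set of size 6 gives K ≈ 3.5000.

|A| = 6, |A + A| = 19, K = 19/6.


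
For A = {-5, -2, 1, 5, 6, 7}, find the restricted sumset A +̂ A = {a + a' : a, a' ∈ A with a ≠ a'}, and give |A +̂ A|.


Restricted sumset: A +̂ A = {a + a' : a ∈ A, a' ∈ A, a ≠ a'}.
Equivalently, take A + A and drop any sum 2a that is achievable ONLY as a + a for a ∈ A (i.e. sums representable only with equal summands).
Enumerate pairs (a, a') with a < a' (symmetric, so each unordered pair gives one sum; this covers all a ≠ a'):
  -5 + -2 = -7
  -5 + 1 = -4
  -5 + 5 = 0
  -5 + 6 = 1
  -5 + 7 = 2
  -2 + 1 = -1
  -2 + 5 = 3
  -2 + 6 = 4
  -2 + 7 = 5
  1 + 5 = 6
  1 + 6 = 7
  1 + 7 = 8
  5 + 6 = 11
  5 + 7 = 12
  6 + 7 = 13
Collected distinct sums: {-7, -4, -1, 0, 1, 2, 3, 4, 5, 6, 7, 8, 11, 12, 13}
|A +̂ A| = 15
(Reference bound: |A +̂ A| ≥ 2|A| - 3 for |A| ≥ 2, with |A| = 6 giving ≥ 9.)

|A +̂ A| = 15


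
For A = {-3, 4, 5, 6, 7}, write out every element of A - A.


A - A = {a - a' : a, a' ∈ A}.
Compute a - a' for each ordered pair (a, a'):
a = -3: -3--3=0, -3-4=-7, -3-5=-8, -3-6=-9, -3-7=-10
a = 4: 4--3=7, 4-4=0, 4-5=-1, 4-6=-2, 4-7=-3
a = 5: 5--3=8, 5-4=1, 5-5=0, 5-6=-1, 5-7=-2
a = 6: 6--3=9, 6-4=2, 6-5=1, 6-6=0, 6-7=-1
a = 7: 7--3=10, 7-4=3, 7-5=2, 7-6=1, 7-7=0
Collecting distinct values (and noting 0 appears from a-a):
A - A = {-10, -9, -8, -7, -3, -2, -1, 0, 1, 2, 3, 7, 8, 9, 10}
|A - A| = 15

A - A = {-10, -9, -8, -7, -3, -2, -1, 0, 1, 2, 3, 7, 8, 9, 10}


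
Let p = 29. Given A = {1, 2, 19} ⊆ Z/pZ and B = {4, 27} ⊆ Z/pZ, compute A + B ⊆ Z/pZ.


Work in Z/29Z: reduce every sum a + b modulo 29.
Enumerate all 6 pairs:
a = 1: 1+4=5, 1+27=28
a = 2: 2+4=6, 2+27=0
a = 19: 19+4=23, 19+27=17
Distinct residues collected: {0, 5, 6, 17, 23, 28}
|A + B| = 6 (out of 29 total residues).

A + B = {0, 5, 6, 17, 23, 28}


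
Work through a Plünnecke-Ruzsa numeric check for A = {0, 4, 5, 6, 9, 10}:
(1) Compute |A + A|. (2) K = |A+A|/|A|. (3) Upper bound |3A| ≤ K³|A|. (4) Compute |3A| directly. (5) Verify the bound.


|A| = 6.
Step 1: Compute A + A by enumerating all 36 pairs.
A + A = {0, 4, 5, 6, 8, 9, 10, 11, 12, 13, 14, 15, 16, 18, 19, 20}, so |A + A| = 16.
Step 2: Doubling constant K = |A + A|/|A| = 16/6 = 16/6 ≈ 2.6667.
Step 3: Plünnecke-Ruzsa gives |3A| ≤ K³·|A| = (2.6667)³ · 6 ≈ 113.7778.
Step 4: Compute 3A = A + A + A directly by enumerating all triples (a,b,c) ∈ A³; |3A| = 27.
Step 5: Check 27 ≤ 113.7778? Yes ✓.

K = 16/6, Plünnecke-Ruzsa bound K³|A| ≈ 113.7778, |3A| = 27, inequality holds.


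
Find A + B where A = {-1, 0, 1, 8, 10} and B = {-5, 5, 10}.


A + B = {a + b : a ∈ A, b ∈ B}.
Enumerate all |A|·|B| = 5·3 = 15 pairs (a, b) and collect distinct sums.
a = -1: -1+-5=-6, -1+5=4, -1+10=9
a = 0: 0+-5=-5, 0+5=5, 0+10=10
a = 1: 1+-5=-4, 1+5=6, 1+10=11
a = 8: 8+-5=3, 8+5=13, 8+10=18
a = 10: 10+-5=5, 10+5=15, 10+10=20
Collecting distinct sums: A + B = {-6, -5, -4, 3, 4, 5, 6, 9, 10, 11, 13, 15, 18, 20}
|A + B| = 14

A + B = {-6, -5, -4, 3, 4, 5, 6, 9, 10, 11, 13, 15, 18, 20}


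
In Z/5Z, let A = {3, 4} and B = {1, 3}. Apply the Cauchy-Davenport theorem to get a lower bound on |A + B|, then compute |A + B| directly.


Cauchy-Davenport: |A + B| ≥ min(p, |A| + |B| - 1) for A, B nonempty in Z/pZ.
|A| = 2, |B| = 2, p = 5.
CD lower bound = min(5, 2 + 2 - 1) = min(5, 3) = 3.
Compute A + B mod 5 directly:
a = 3: 3+1=4, 3+3=1
a = 4: 4+1=0, 4+3=2
A + B = {0, 1, 2, 4}, so |A + B| = 4.
Verify: 4 ≥ 3? Yes ✓.

CD lower bound = 3, actual |A + B| = 4.


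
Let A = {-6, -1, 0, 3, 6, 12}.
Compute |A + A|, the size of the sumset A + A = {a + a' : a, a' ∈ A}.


A + A = {a + a' : a, a' ∈ A}; |A| = 6.
General bounds: 2|A| - 1 ≤ |A + A| ≤ |A|(|A|+1)/2, i.e. 11 ≤ |A + A| ≤ 21.
Lower bound 2|A|-1 is attained iff A is an arithmetic progression.
Enumerate sums a + a' for a ≤ a' (symmetric, so this suffices):
a = -6: -6+-6=-12, -6+-1=-7, -6+0=-6, -6+3=-3, -6+6=0, -6+12=6
a = -1: -1+-1=-2, -1+0=-1, -1+3=2, -1+6=5, -1+12=11
a = 0: 0+0=0, 0+3=3, 0+6=6, 0+12=12
a = 3: 3+3=6, 3+6=9, 3+12=15
a = 6: 6+6=12, 6+12=18
a = 12: 12+12=24
Distinct sums: {-12, -7, -6, -3, -2, -1, 0, 2, 3, 5, 6, 9, 11, 12, 15, 18, 24}
|A + A| = 17

|A + A| = 17


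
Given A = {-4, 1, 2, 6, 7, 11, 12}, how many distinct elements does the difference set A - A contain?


A - A = {a - a' : a, a' ∈ A}; |A| = 7.
Bounds: 2|A|-1 ≤ |A - A| ≤ |A|² - |A| + 1, i.e. 13 ≤ |A - A| ≤ 43.
Note: 0 ∈ A - A always (from a - a). The set is symmetric: if d ∈ A - A then -d ∈ A - A.
Enumerate nonzero differences d = a - a' with a > a' (then include -d):
Positive differences: {1, 4, 5, 6, 9, 10, 11, 15, 16}
Full difference set: {0} ∪ (positive diffs) ∪ (negative diffs).
|A - A| = 1 + 2·9 = 19 (matches direct enumeration: 19).

|A - A| = 19


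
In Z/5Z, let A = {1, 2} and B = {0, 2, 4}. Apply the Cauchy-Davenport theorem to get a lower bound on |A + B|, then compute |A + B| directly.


Cauchy-Davenport: |A + B| ≥ min(p, |A| + |B| - 1) for A, B nonempty in Z/pZ.
|A| = 2, |B| = 3, p = 5.
CD lower bound = min(5, 2 + 3 - 1) = min(5, 4) = 4.
Compute A + B mod 5 directly:
a = 1: 1+0=1, 1+2=3, 1+4=0
a = 2: 2+0=2, 2+2=4, 2+4=1
A + B = {0, 1, 2, 3, 4}, so |A + B| = 5.
Verify: 5 ≥ 4? Yes ✓.

CD lower bound = 4, actual |A + B| = 5.


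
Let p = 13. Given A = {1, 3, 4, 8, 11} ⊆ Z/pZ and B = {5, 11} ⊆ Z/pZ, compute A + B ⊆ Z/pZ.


Work in Z/13Z: reduce every sum a + b modulo 13.
Enumerate all 10 pairs:
a = 1: 1+5=6, 1+11=12
a = 3: 3+5=8, 3+11=1
a = 4: 4+5=9, 4+11=2
a = 8: 8+5=0, 8+11=6
a = 11: 11+5=3, 11+11=9
Distinct residues collected: {0, 1, 2, 3, 6, 8, 9, 12}
|A + B| = 8 (out of 13 total residues).

A + B = {0, 1, 2, 3, 6, 8, 9, 12}


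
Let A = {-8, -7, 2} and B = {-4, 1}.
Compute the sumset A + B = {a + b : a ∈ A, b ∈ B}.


A + B = {a + b : a ∈ A, b ∈ B}.
Enumerate all |A|·|B| = 3·2 = 6 pairs (a, b) and collect distinct sums.
a = -8: -8+-4=-12, -8+1=-7
a = -7: -7+-4=-11, -7+1=-6
a = 2: 2+-4=-2, 2+1=3
Collecting distinct sums: A + B = {-12, -11, -7, -6, -2, 3}
|A + B| = 6

A + B = {-12, -11, -7, -6, -2, 3}


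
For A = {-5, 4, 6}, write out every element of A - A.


A - A = {a - a' : a, a' ∈ A}.
Compute a - a' for each ordered pair (a, a'):
a = -5: -5--5=0, -5-4=-9, -5-6=-11
a = 4: 4--5=9, 4-4=0, 4-6=-2
a = 6: 6--5=11, 6-4=2, 6-6=0
Collecting distinct values (and noting 0 appears from a-a):
A - A = {-11, -9, -2, 0, 2, 9, 11}
|A - A| = 7

A - A = {-11, -9, -2, 0, 2, 9, 11}


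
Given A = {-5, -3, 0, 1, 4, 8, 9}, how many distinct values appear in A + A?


A + A = {a + a' : a, a' ∈ A}; |A| = 7.
General bounds: 2|A| - 1 ≤ |A + A| ≤ |A|(|A|+1)/2, i.e. 13 ≤ |A + A| ≤ 28.
Lower bound 2|A|-1 is attained iff A is an arithmetic progression.
Enumerate sums a + a' for a ≤ a' (symmetric, so this suffices):
a = -5: -5+-5=-10, -5+-3=-8, -5+0=-5, -5+1=-4, -5+4=-1, -5+8=3, -5+9=4
a = -3: -3+-3=-6, -3+0=-3, -3+1=-2, -3+4=1, -3+8=5, -3+9=6
a = 0: 0+0=0, 0+1=1, 0+4=4, 0+8=8, 0+9=9
a = 1: 1+1=2, 1+4=5, 1+8=9, 1+9=10
a = 4: 4+4=8, 4+8=12, 4+9=13
a = 8: 8+8=16, 8+9=17
a = 9: 9+9=18
Distinct sums: {-10, -8, -6, -5, -4, -3, -2, -1, 0, 1, 2, 3, 4, 5, 6, 8, 9, 10, 12, 13, 16, 17, 18}
|A + A| = 23

|A + A| = 23


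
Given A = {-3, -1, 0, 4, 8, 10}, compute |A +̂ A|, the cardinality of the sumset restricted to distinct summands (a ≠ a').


Restricted sumset: A +̂ A = {a + a' : a ∈ A, a' ∈ A, a ≠ a'}.
Equivalently, take A + A and drop any sum 2a that is achievable ONLY as a + a for a ∈ A (i.e. sums representable only with equal summands).
Enumerate pairs (a, a') with a < a' (symmetric, so each unordered pair gives one sum; this covers all a ≠ a'):
  -3 + -1 = -4
  -3 + 0 = -3
  -3 + 4 = 1
  -3 + 8 = 5
  -3 + 10 = 7
  -1 + 0 = -1
  -1 + 4 = 3
  -1 + 8 = 7
  -1 + 10 = 9
  0 + 4 = 4
  0 + 8 = 8
  0 + 10 = 10
  4 + 8 = 12
  4 + 10 = 14
  8 + 10 = 18
Collected distinct sums: {-4, -3, -1, 1, 3, 4, 5, 7, 8, 9, 10, 12, 14, 18}
|A +̂ A| = 14
(Reference bound: |A +̂ A| ≥ 2|A| - 3 for |A| ≥ 2, with |A| = 6 giving ≥ 9.)

|A +̂ A| = 14


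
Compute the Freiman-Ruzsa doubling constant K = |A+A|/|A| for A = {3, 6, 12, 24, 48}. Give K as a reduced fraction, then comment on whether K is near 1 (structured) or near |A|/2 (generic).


|A| = 5.
Compute A + A by enumerating all 25 pairs.
A + A = {6, 9, 12, 15, 18, 24, 27, 30, 36, 48, 51, 54, 60, 72, 96}, so |A + A| = 15.
K = |A + A| / |A| = 15/5 = 3/1 ≈ 3.0000.
Reference: AP of size 5 gives K = 9/5 ≈ 1.8000; a fully generic set of size 5 gives K ≈ 3.0000.

|A| = 5, |A + A| = 15, K = 15/5 = 3/1.


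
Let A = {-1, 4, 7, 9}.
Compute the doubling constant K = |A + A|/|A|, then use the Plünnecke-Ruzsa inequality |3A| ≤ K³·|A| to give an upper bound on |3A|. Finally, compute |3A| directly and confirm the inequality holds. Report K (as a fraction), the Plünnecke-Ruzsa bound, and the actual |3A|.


|A| = 4.
Step 1: Compute A + A by enumerating all 16 pairs.
A + A = {-2, 3, 6, 8, 11, 13, 14, 16, 18}, so |A + A| = 9.
Step 2: Doubling constant K = |A + A|/|A| = 9/4 = 9/4 ≈ 2.2500.
Step 3: Plünnecke-Ruzsa gives |3A| ≤ K³·|A| = (2.2500)³ · 4 ≈ 45.5625.
Step 4: Compute 3A = A + A + A directly by enumerating all triples (a,b,c) ∈ A³; |3A| = 16.
Step 5: Check 16 ≤ 45.5625? Yes ✓.

K = 9/4, Plünnecke-Ruzsa bound K³|A| ≈ 45.5625, |3A| = 16, inequality holds.


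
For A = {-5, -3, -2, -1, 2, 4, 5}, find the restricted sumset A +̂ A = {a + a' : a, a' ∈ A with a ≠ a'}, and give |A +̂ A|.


Restricted sumset: A +̂ A = {a + a' : a ∈ A, a' ∈ A, a ≠ a'}.
Equivalently, take A + A and drop any sum 2a that is achievable ONLY as a + a for a ∈ A (i.e. sums representable only with equal summands).
Enumerate pairs (a, a') with a < a' (symmetric, so each unordered pair gives one sum; this covers all a ≠ a'):
  -5 + -3 = -8
  -5 + -2 = -7
  -5 + -1 = -6
  -5 + 2 = -3
  -5 + 4 = -1
  -5 + 5 = 0
  -3 + -2 = -5
  -3 + -1 = -4
  -3 + 2 = -1
  -3 + 4 = 1
  -3 + 5 = 2
  -2 + -1 = -3
  -2 + 2 = 0
  -2 + 4 = 2
  -2 + 5 = 3
  -1 + 2 = 1
  -1 + 4 = 3
  -1 + 5 = 4
  2 + 4 = 6
  2 + 5 = 7
  4 + 5 = 9
Collected distinct sums: {-8, -7, -6, -5, -4, -3, -1, 0, 1, 2, 3, 4, 6, 7, 9}
|A +̂ A| = 15
(Reference bound: |A +̂ A| ≥ 2|A| - 3 for |A| ≥ 2, with |A| = 7 giving ≥ 11.)

|A +̂ A| = 15


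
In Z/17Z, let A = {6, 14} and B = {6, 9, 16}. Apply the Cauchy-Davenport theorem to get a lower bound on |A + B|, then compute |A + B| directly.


Cauchy-Davenport: |A + B| ≥ min(p, |A| + |B| - 1) for A, B nonempty in Z/pZ.
|A| = 2, |B| = 3, p = 17.
CD lower bound = min(17, 2 + 3 - 1) = min(17, 4) = 4.
Compute A + B mod 17 directly:
a = 6: 6+6=12, 6+9=15, 6+16=5
a = 14: 14+6=3, 14+9=6, 14+16=13
A + B = {3, 5, 6, 12, 13, 15}, so |A + B| = 6.
Verify: 6 ≥ 4? Yes ✓.

CD lower bound = 4, actual |A + B| = 6.


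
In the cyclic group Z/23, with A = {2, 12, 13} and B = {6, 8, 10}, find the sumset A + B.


Work in Z/23Z: reduce every sum a + b modulo 23.
Enumerate all 9 pairs:
a = 2: 2+6=8, 2+8=10, 2+10=12
a = 12: 12+6=18, 12+8=20, 12+10=22
a = 13: 13+6=19, 13+8=21, 13+10=0
Distinct residues collected: {0, 8, 10, 12, 18, 19, 20, 21, 22}
|A + B| = 9 (out of 23 total residues).

A + B = {0, 8, 10, 12, 18, 19, 20, 21, 22}


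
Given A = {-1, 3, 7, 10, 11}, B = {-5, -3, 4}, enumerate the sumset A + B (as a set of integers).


A + B = {a + b : a ∈ A, b ∈ B}.
Enumerate all |A|·|B| = 5·3 = 15 pairs (a, b) and collect distinct sums.
a = -1: -1+-5=-6, -1+-3=-4, -1+4=3
a = 3: 3+-5=-2, 3+-3=0, 3+4=7
a = 7: 7+-5=2, 7+-3=4, 7+4=11
a = 10: 10+-5=5, 10+-3=7, 10+4=14
a = 11: 11+-5=6, 11+-3=8, 11+4=15
Collecting distinct sums: A + B = {-6, -4, -2, 0, 2, 3, 4, 5, 6, 7, 8, 11, 14, 15}
|A + B| = 14

A + B = {-6, -4, -2, 0, 2, 3, 4, 5, 6, 7, 8, 11, 14, 15}


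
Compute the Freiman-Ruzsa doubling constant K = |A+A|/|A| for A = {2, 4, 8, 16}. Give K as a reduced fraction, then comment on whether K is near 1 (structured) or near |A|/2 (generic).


|A| = 4.
Compute A + A by enumerating all 16 pairs.
A + A = {4, 6, 8, 10, 12, 16, 18, 20, 24, 32}, so |A + A| = 10.
K = |A + A| / |A| = 10/4 = 5/2 ≈ 2.5000.
Reference: AP of size 4 gives K = 7/4 ≈ 1.7500; a fully generic set of size 4 gives K ≈ 2.5000.

|A| = 4, |A + A| = 10, K = 10/4 = 5/2.


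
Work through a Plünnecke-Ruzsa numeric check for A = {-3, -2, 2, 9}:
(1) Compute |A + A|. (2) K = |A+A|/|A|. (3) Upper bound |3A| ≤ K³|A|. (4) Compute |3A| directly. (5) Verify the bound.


|A| = 4.
Step 1: Compute A + A by enumerating all 16 pairs.
A + A = {-6, -5, -4, -1, 0, 4, 6, 7, 11, 18}, so |A + A| = 10.
Step 2: Doubling constant K = |A + A|/|A| = 10/4 = 10/4 ≈ 2.5000.
Step 3: Plünnecke-Ruzsa gives |3A| ≤ K³·|A| = (2.5000)³ · 4 ≈ 62.5000.
Step 4: Compute 3A = A + A + A directly by enumerating all triples (a,b,c) ∈ A³; |3A| = 20.
Step 5: Check 20 ≤ 62.5000? Yes ✓.

K = 10/4, Plünnecke-Ruzsa bound K³|A| ≈ 62.5000, |3A| = 20, inequality holds.


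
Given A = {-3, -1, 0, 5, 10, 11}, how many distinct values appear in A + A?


A + A = {a + a' : a, a' ∈ A}; |A| = 6.
General bounds: 2|A| - 1 ≤ |A + A| ≤ |A|(|A|+1)/2, i.e. 11 ≤ |A + A| ≤ 21.
Lower bound 2|A|-1 is attained iff A is an arithmetic progression.
Enumerate sums a + a' for a ≤ a' (symmetric, so this suffices):
a = -3: -3+-3=-6, -3+-1=-4, -3+0=-3, -3+5=2, -3+10=7, -3+11=8
a = -1: -1+-1=-2, -1+0=-1, -1+5=4, -1+10=9, -1+11=10
a = 0: 0+0=0, 0+5=5, 0+10=10, 0+11=11
a = 5: 5+5=10, 5+10=15, 5+11=16
a = 10: 10+10=20, 10+11=21
a = 11: 11+11=22
Distinct sums: {-6, -4, -3, -2, -1, 0, 2, 4, 5, 7, 8, 9, 10, 11, 15, 16, 20, 21, 22}
|A + A| = 19

|A + A| = 19
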